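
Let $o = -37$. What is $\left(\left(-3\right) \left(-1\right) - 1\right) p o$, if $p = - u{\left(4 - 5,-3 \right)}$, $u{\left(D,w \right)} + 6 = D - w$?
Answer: $-296$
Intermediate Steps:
$u{\left(D,w \right)} = -6 + D - w$ ($u{\left(D,w \right)} = -6 + \left(D - w\right) = -6 + D - w$)
$p = 4$ ($p = - (-6 + \left(4 - 5\right) - -3) = - (-6 + \left(4 - 5\right) + 3) = - (-6 - 1 + 3) = \left(-1\right) \left(-4\right) = 4$)
$\left(\left(-3\right) \left(-1\right) - 1\right) p o = \left(\left(-3\right) \left(-1\right) - 1\right) 4 \left(-37\right) = \left(3 - 1\right) 4 \left(-37\right) = 2 \cdot 4 \left(-37\right) = 8 \left(-37\right) = -296$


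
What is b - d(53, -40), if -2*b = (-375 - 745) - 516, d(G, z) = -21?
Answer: 839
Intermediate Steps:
b = 818 (b = -((-375 - 745) - 516)/2 = -(-1120 - 516)/2 = -½*(-1636) = 818)
b - d(53, -40) = 818 - 1*(-21) = 818 + 21 = 839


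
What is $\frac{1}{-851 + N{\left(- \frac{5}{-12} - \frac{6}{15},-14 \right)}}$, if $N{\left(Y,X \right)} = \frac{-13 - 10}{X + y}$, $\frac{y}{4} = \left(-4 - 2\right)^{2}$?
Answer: $- \frac{130}{110653} \approx -0.0011748$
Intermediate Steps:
$y = 144$ ($y = 4 \left(-4 - 2\right)^{2} = 4 \left(-6\right)^{2} = 4 \cdot 36 = 144$)
$N{\left(Y,X \right)} = - \frac{23}{144 + X}$ ($N{\left(Y,X \right)} = \frac{-13 - 10}{X + 144} = - \frac{23}{144 + X}$)
$\frac{1}{-851 + N{\left(- \frac{5}{-12} - \frac{6}{15},-14 \right)}} = \frac{1}{-851 - \frac{23}{144 - 14}} = \frac{1}{-851 - \frac{23}{130}} = \frac{1}{- \frac{110653}{130}} = - \frac{130}{110653}$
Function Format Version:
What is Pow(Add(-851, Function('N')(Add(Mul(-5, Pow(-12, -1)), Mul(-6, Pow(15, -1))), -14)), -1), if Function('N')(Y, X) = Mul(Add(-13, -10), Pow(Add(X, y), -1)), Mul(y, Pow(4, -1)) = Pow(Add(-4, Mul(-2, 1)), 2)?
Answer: Rational(-130, 110653) ≈ -0.0011748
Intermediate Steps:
y = 144 (y = Mul(4, Pow(Add(-4, Mul(-2, 1)), 2)) = Mul(4, Pow(Add(-4, -2), 2)) = Mul(4, Pow(-6, 2)) = Mul(4, 36) = 144)
Function('N')(Y, X) = Mul(-23, Pow(Add(144, X), -1)) (Function('N')(Y, X) = Mul(Add(-13, -10), Pow(Add(X, 144), -1)) = Mul(-23, Pow(Add(144, X), -1)))
Pow(Add(-851, Function('N')(Add(Mul(-5, Pow(-12, -1)), Mul(-6, Pow(15, -1))), -14)), -1) = Pow(Add(-851, Mul(-23, Pow(Add(144, -14), -1))), -1) = Pow(Add(-851, Mul(-23, Pow(130, -1))), -1) = Pow(Add(-851, Mul(-23, Rational(1, 130))), -1) = Pow(Add(-851, Rational(-23, 130)), -1) = Pow(Rational(-110653, 130), -1) = Rational(-130, 110653)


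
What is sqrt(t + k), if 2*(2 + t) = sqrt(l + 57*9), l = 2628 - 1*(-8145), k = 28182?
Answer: sqrt(112720 + 6*sqrt(1254))/2 ≈ 168.03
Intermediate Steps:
l = 10773 (l = 2628 + 8145 = 10773)
t = -2 + 3*sqrt(1254)/2 (t = -2 + sqrt(10773 + 57*9)/2 = -2 + sqrt(10773 + 513)/2 = -2 + sqrt(11286)/2 = -2 + (3*sqrt(1254))/2 = -2 + 3*sqrt(1254)/2 ≈ 51.118)
sqrt(t + k) = sqrt((-2 + 3*sqrt(1254)/2) + 28182) = sqrt(28180 + 3*sqrt(1254)/2)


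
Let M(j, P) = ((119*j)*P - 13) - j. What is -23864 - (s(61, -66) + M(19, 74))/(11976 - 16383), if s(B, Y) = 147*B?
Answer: -104992399/4407 ≈ -23824.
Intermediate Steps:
M(j, P) = -13 - j + 119*P*j (M(j, P) = (119*P*j - 13) - j = (-13 + 119*P*j) - j = -13 - j + 119*P*j)
-23864 - (s(61, -66) + M(19, 74))/(11976 - 16383) = -23864 - (147*61 + (-13 - 1*19 + 119*74*19))/(11976 - 16383) = -23864 - (8967 + (-13 - 19 + 167314))/(-4407) = -23864 - (8967 + 167282)*(-1)/4407 = -23864 - 176249*(-1)/4407 = -23864 - 1*(-176249/4407) = -23864 + 176249/4407 = -104992399/4407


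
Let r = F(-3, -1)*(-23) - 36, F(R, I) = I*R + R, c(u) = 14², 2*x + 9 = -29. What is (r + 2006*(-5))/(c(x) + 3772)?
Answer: -5033/1984 ≈ -2.5368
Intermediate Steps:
x = -19 (x = -9/2 + (½)*(-29) = -9/2 - 29/2 = -19)
c(u) = 196
F(R, I) = R + I*R
r = -36 (r = -3*(1 - 1)*(-23) - 36 = -3*0*(-23) - 36 = 0*(-23) - 36 = 0 - 36 = -36)
(r + 2006*(-5))/(c(x) + 3772) = (-36 + 2006*(-5))/(196 + 3772) = (-36 - 10030)/3968 = -10066*1/3968 = -5033/1984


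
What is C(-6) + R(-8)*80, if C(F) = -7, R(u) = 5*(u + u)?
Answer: -6407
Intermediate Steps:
R(u) = 10*u (R(u) = 5*(2*u) = 10*u)
C(-6) + R(-8)*80 = -7 + (10*(-8))*80 = -7 - 80*80 = -7 - 6400 = -6407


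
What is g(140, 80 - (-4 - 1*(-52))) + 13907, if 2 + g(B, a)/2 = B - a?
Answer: 14119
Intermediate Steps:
g(B, a) = -4 - 2*a + 2*B (g(B, a) = -4 + 2*(B - a) = -4 + (-2*a + 2*B) = -4 - 2*a + 2*B)
g(140, 80 - (-4 - 1*(-52))) + 13907 = (-4 - 2*(80 - (-4 - 1*(-52))) + 2*140) + 13907 = (-4 - 2*(80 - (-4 + 52)) + 280) + 13907 = (-4 - 2*(80 - 1*48) + 280) + 13907 = (-4 - 2*(80 - 48) + 280) + 13907 = (-4 - 2*32 + 280) + 13907 = (-4 - 64 + 280) + 13907 = 212 + 13907 = 14119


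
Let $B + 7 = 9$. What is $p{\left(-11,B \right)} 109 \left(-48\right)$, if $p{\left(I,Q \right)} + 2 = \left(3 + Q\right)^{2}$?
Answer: $-120336$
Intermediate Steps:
$B = 2$ ($B = -7 + 9 = 2$)
$p{\left(I,Q \right)} = -2 + \left(3 + Q\right)^{2}$
$p{\left(-11,B \right)} 109 \left(-48\right) = \left(-2 + \left(3 + 2\right)^{2}\right) 109 \left(-48\right) = \left(-2 + 5^{2}\right) 109 \left(-48\right) = \left(-2 + 25\right) 109 \left(-48\right) = 23 \cdot 109 \left(-48\right) = 2507 \left(-48\right) = -120336$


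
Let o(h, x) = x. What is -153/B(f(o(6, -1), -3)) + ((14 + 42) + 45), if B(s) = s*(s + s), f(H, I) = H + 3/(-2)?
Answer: 2219/25 ≈ 88.760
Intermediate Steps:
f(H, I) = -3/2 + H (f(H, I) = H + 3*(-½) = H - 3/2 = -3/2 + H)
B(s) = 2*s² (B(s) = s*(2*s) = 2*s²)
-153/B(f(o(6, -1), -3)) + ((14 + 42) + 45) = -153/(2*(-3/2 - 1)²) + ((14 + 42) + 45) = -153/(2*(-5/2)²) + (56 + 45) = -153/(2*(25/4)) + 101 = -153/(25/2) + 101 = (2/25)*(-153) + 101 = -306/25 + 101 = 2219/25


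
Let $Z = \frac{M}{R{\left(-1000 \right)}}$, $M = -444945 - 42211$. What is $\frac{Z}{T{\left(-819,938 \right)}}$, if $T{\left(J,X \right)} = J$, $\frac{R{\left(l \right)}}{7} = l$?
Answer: $- \frac{121789}{1433250} \approx -0.084974$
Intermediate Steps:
$R{\left(l \right)} = 7 l$
$M = -487156$
$Z = \frac{121789}{1750}$ ($Z = - \frac{487156}{7 \left(-1000\right)} = - \frac{487156}{-7000} = \left(-487156\right) \left(- \frac{1}{7000}\right) = \frac{121789}{1750} \approx 69.594$)
$\frac{Z}{T{\left(-819,938 \right)}} = \frac{121789}{1750 \left(-819\right)} = \frac{121789}{1750} \left(- \frac{1}{819}\right) = - \frac{121789}{1433250}$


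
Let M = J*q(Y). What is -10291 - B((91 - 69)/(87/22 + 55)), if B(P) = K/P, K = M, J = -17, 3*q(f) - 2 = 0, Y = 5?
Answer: -7449217/726 ≈ -10261.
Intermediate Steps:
q(f) = ⅔ (q(f) = ⅔ + (⅓)*0 = ⅔ + 0 = ⅔)
M = -34/3 (M = -17*⅔ = -34/3 ≈ -11.333)
K = -34/3 ≈ -11.333
B(P) = -34/(3*P)
-10291 - B((91 - 69)/(87/22 + 55)) = -10291 - (-34)/(3*((91 - 69)/(87/22 + 55))) = -10291 - (-34)/(3*(22/(87*(1/22) + 55))) = -10291 - (-34)/(3*(22/(87/22 + 55))) = -10291 - (-34)/(3*(22/(1297/22))) = -10291 - (-34)/(3*(22*(22/1297))) = -10291 - (-34)/(3*484/1297) = -10291 - (-34)*1297/(3*484) = -10291 - 1*(-22049/726) = -10291 + 22049/726 = -7449217/726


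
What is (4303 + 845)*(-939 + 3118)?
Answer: 11217492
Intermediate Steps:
(4303 + 845)*(-939 + 3118) = 5148*2179 = 11217492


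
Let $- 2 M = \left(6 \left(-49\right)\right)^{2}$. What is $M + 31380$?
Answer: $-11838$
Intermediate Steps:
$M = -43218$ ($M = - \frac{\left(6 \left(-49\right)\right)^{2}}{2} = - \frac{\left(-294\right)^{2}}{2} = \left(- \frac{1}{2}\right) 86436 = -43218$)
$M + 31380 = -43218 + 31380 = -11838$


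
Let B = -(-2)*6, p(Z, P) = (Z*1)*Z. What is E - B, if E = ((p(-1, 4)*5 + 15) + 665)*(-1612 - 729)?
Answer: -1603597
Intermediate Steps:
p(Z, P) = Z² (p(Z, P) = Z*Z = Z²)
E = -1603585 (E = (((-1)²*5 + 15) + 665)*(-1612 - 729) = ((1*5 + 15) + 665)*(-2341) = ((5 + 15) + 665)*(-2341) = (20 + 665)*(-2341) = 685*(-2341) = -1603585)
B = 12 (B = -1*(-12) = 12)
E - B = -1603585 - 1*12 = -1603585 - 12 = -1603597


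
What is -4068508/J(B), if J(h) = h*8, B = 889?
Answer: -1017127/1778 ≈ -572.06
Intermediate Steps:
J(h) = 8*h
-4068508/J(B) = -4068508/(8*889) = -4068508/7112 = -4068508*1/7112 = -1017127/1778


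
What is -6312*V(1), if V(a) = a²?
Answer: -6312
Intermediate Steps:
-6312*V(1) = -6312*1² = -6312*1 = -6312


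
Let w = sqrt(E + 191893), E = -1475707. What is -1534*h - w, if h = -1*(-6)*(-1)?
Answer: 9204 - 3*I*sqrt(142646) ≈ 9204.0 - 1133.1*I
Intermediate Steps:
h = -6 (h = 6*(-1) = -6)
w = 3*I*sqrt(142646) (w = sqrt(-1475707 + 191893) = sqrt(-1283814) = 3*I*sqrt(142646) ≈ 1133.1*I)
-1534*h - w = -1534*(-6) - 3*I*sqrt(142646) = 9204 - 3*I*sqrt(142646)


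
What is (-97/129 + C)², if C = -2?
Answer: 126025/16641 ≈ 7.5732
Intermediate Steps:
(-97/129 + C)² = (-97/129 - 2)² = (-355/129)² = 126025/16641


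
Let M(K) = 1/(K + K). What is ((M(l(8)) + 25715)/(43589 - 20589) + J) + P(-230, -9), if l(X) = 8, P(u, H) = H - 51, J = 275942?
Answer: 101524987441/368000 ≈ 2.7588e+5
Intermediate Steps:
P(u, H) = -51 + H
M(K) = 1/(2*K)
((M(l(8)) + 25715)/(43589 - 20589) + J) + P(-230, -9) = (((1/2)/8 + 25715)/(43589 - 20589) + 275942) + (-51 - 9) = (((1/2)*(1/8) + 25715)/23000 + 275942) - 60 = ((1/16 + 25715)*(1/23000) + 275942) - 60 = ((411441/16)*(1/23000) + 275942) - 60 = (411441/368000 + 275942) - 60 = 101547067441/368000 - 60 = 101524987441/368000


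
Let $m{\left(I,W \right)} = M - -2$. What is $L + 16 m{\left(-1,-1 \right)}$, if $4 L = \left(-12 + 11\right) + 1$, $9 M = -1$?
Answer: $\frac{272}{9} \approx 30.222$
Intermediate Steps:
$M = - \frac{1}{9}$ ($M = \frac{1}{9} \left(-1\right) = - \frac{1}{9} \approx -0.11111$)
$L = 0$ ($L = \frac{\left(-12 + 11\right) + 1}{4} = \frac{-1 + 1}{4} = \frac{1}{4} \cdot 0 = 0$)
$m{\left(I,W \right)} = \frac{17}{9}$ ($m{\left(I,W \right)} = - \frac{1}{9} - -2 = - \frac{1}{9} + 2 = \frac{17}{9}$)
$L + 16 m{\left(-1,-1 \right)} = 0 + 16 \cdot \frac{17}{9} = 0 + \frac{272}{9} = \frac{272}{9}$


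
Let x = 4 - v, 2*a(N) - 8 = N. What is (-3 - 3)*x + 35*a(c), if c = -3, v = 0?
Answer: 127/2 ≈ 63.500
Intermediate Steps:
a(N) = 4 + N/2
x = 4 (x = 4 - 1*0 = 4 + 0 = 4)
(-3 - 3)*x + 35*a(c) = (-3 - 3)*4 + 35*(4 + (1/2)*(-3)) = -6*4 + 35*(4 - 3/2) = -24 + 35*(5/2) = -24 + 175/2 = 127/2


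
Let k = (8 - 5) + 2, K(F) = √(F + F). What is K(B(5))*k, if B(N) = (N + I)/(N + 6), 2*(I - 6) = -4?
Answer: 15*√22/11 ≈ 6.3960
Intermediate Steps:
I = 4 (I = 6 + (½)*(-4) = 6 - 2 = 4)
B(N) = (4 + N)/(6 + N) (B(N) = (N + 4)/(N + 6) = (4 + N)/(6 + N))
K(F) = √2*√F (K(F) = √(2*F) = √2*√F)
k = 5 (k = 3 + 2 = 5)
K(B(5))*k = (√2*√((4 + 5)/(6 + 5)))*5 = (√2*√(9/11))*5 = (√2*(3*√11/11))*5 = (3*√22/11)*5 = 15*√22/11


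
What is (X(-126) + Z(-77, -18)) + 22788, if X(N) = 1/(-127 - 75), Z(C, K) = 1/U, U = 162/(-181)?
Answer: 186419447/8181 ≈ 22787.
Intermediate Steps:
U = -162/181 (U = 162*(-1/181) = -162/181 ≈ -0.89503)
Z(C, K) = -181/162 (Z(C, K) = 1/(-162/181) = -181/162)
X(N) = -1/202 (X(N) = 1/(-202) = -1/202)
(X(-126) + Z(-77, -18)) + 22788 = (-1/202 - 181/162) + 22788 = -9181/8181 + 22788 = 186419447/8181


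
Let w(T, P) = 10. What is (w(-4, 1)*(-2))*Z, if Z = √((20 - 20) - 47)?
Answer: -20*I*√47 ≈ -137.11*I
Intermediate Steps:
Z = I*√47 (Z = √(0 - 47) = √(-47) = I*√47 ≈ 6.8557*I)
(w(-4, 1)*(-2))*Z = (10*(-2))*(I*√47) = -20*I*√47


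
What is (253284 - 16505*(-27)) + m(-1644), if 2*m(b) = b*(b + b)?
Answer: 3401655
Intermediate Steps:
m(b) = b**2 (m(b) = (b*(b + b))/2 = (b*(2*b))/2 = (2*b**2)/2 = b**2)
(253284 - 16505*(-27)) + m(-1644) = (253284 - 16505*(-27)) + (-1644)**2 = (253284 + 445635) + 2702736 = 698919 + 2702736 = 3401655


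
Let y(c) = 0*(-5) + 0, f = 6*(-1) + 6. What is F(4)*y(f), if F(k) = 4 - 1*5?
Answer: 0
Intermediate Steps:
F(k) = -1 (F(k) = 4 - 5 = -1)
f = 0 (f = -6 + 6 = 0)
y(c) = 0 (y(c) = 0 + 0 = 0)
F(4)*y(f) = -1*0 = 0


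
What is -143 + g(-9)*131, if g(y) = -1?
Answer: -274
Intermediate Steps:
-143 + g(-9)*131 = -143 - 1*131 = -143 - 131 = -274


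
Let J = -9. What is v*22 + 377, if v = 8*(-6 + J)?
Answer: -2263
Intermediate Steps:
v = -120 (v = 8*(-6 - 9) = 8*(-15) = -120)
v*22 + 377 = -120*22 + 377 = -2640 + 377 = -2263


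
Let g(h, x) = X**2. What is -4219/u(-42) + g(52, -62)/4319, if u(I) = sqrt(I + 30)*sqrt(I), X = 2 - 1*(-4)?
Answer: 36/4319 + 4219*sqrt(14)/84 ≈ 187.94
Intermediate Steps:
X = 6 (X = 2 + 4 = 6)
g(h, x) = 36 (g(h, x) = 6**2 = 36)
u(I) = sqrt(I)*sqrt(30 + I) (u(I) = sqrt(30 + I)*sqrt(I) = sqrt(I)*sqrt(30 + I))
-4219/u(-42) + g(52, -62)/4319 = -4219*(-I*sqrt(42)/(42*sqrt(30 - 42))) + 36/4319 = -4219*(-sqrt(14)/84) + 36*(1/4319) = -4219*(-sqrt(14)/84) + 36/4319 = -(-4219)*sqrt(14)/84 + 36/4319 = 4219*sqrt(14)/84 + 36/4319 = 36/4319 + 4219*sqrt(14)/84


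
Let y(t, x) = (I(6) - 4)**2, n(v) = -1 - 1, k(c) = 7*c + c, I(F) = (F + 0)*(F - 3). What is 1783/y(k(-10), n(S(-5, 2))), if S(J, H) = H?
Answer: 1783/196 ≈ 9.0969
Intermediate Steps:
I(F) = F*(-3 + F)
k(c) = 8*c
n(v) = -2
y(t, x) = 196 (y(t, x) = (6*(-3 + 6) - 4)**2 = (6*3 - 4)**2 = (18 - 4)**2 = 14**2 = 196)
1783/y(k(-10), n(S(-5, 2))) = 1783/196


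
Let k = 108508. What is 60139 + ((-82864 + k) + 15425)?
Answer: 101208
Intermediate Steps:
60139 + ((-82864 + k) + 15425) = 60139 + ((-82864 + 108508) + 15425) = 60139 + (25644 + 15425) = 60139 + 41069 = 101208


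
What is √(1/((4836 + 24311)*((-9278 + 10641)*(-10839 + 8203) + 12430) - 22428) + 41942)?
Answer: √456782397871215913099200618/104359048814 ≈ 204.80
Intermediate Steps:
√(1/((4836 + 24311)*((-9278 + 10641)*(-10839 + 8203) + 12430) - 22428) + 41942) = √(1/(29147*(1363*(-2636) + 12430) - 22428) + 41942) = √(1/(29147*(-3592868 + 12430) - 22428) + 41942) = √(1/(29147*(-3580438) - 22428) + 41942) = √(1/(-104359026386 - 22428) + 41942) = √(1/(-104359048814) + 41942) = √(-1/104359048814 + 41942) = √(4377027225356787/104359048814) = √456782397871215913099200618/104359048814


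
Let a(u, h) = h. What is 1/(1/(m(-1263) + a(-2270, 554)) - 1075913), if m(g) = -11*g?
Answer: -14447/15543715110 ≈ -9.2944e-7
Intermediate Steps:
1/(1/(m(-1263) + a(-2270, 554)) - 1075913) = 1/(1/(-11*(-1263) + 554) - 1075913) = 1/(1/(13893 + 554) - 1075913) = 1/(1/14447 - 1075913) = 1/(-15543715110/14447) = -14447/15543715110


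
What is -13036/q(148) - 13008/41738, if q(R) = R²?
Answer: -103627975/114278644 ≈ -0.90680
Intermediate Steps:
-13036/q(148) - 13008/41738 = -13036/(148²) - 13008/41738 = -13036/21904 - 13008*1/41738 = -13036*1/21904 - 6504/20869 = -3259/5476 - 6504/20869 = -103627975/114278644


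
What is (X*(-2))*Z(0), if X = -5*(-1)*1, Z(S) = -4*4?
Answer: 160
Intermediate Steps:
Z(S) = -16
X = 5 (X = 5*1 = 5)
(X*(-2))*Z(0) = (5*(-2))*(-16) = -10*(-16) = 160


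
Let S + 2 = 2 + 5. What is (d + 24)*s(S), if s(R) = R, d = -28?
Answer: -20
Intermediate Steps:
S = 5 (S = -2 + (2 + 5) = -2 + 7 = 5)
(d + 24)*s(S) = (-28 + 24)*5 = -4*5 = -20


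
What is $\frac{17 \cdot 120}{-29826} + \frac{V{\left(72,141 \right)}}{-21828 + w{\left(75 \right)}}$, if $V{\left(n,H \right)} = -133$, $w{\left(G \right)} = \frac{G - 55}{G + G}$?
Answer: $- \frac{14486425}{232513554} \approx -0.062304$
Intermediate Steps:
$w{\left(G \right)} = \frac{-55 + G}{2 G}$
$\frac{17 \cdot 120}{-29826} + \frac{V{\left(72,141 \right)}}{-21828 + w{\left(75 \right)}} = \frac{17 \cdot 120}{-29826} - \frac{133}{-21828 + \frac{-55 + 75}{2 \cdot 75}} = 2040 \left(- \frac{1}{29826}\right) - \frac{133}{-21828 + \frac{1}{2} \cdot \frac{1}{75} \cdot 20} = - \frac{340}{4971} - \frac{133}{-21828 + \frac{2}{15}} = - \frac{340}{4971} - \frac{133}{- \frac{327418}{15}} = - \frac{340}{4971} - - \frac{285}{46774} = - \frac{340}{4971} + \frac{285}{46774} = - \frac{14486425}{232513554}$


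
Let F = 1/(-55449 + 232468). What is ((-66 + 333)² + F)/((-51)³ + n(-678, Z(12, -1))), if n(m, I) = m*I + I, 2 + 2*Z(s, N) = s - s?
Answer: -6309753746/11680952753 ≈ -0.54017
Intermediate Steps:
Z(s, N) = -1 (Z(s, N) = -1 + (s - s)/2 = -1 + (½)*0 = -1 + 0 = -1)
n(m, I) = I + I*m (n(m, I) = I*m + I = I + I*m)
F = 1/177019 ≈ 5.6491e-6
((-66 + 333)² + F)/((-51)³ + n(-678, Z(12, -1))) = ((-66 + 333)² + 1/177019)/((-51)³ - (1 - 678)) = (267² + 1/177019)/(-132651 - 1*(-677)) = (71289 + 1/177019)/(-132651 + 677) = (12619507492/177019)/(-131974) = (12619507492/177019)*(-1/131974) = -6309753746/11680952753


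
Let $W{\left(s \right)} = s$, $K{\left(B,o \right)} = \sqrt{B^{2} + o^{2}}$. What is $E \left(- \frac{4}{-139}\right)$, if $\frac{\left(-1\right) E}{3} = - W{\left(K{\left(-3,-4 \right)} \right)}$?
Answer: $\frac{60}{139} \approx 0.43165$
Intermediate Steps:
$E = 15$ ($E = - 3 \left(- \sqrt{\left(-3\right)^{2} + \left(-4\right)^{2}}\right) = - 3 \left(- \sqrt{9 + 16}\right) = - 3 \left(- \sqrt{25}\right) = - 3 \left(\left(-1\right) 5\right) = \left(-3\right) \left(-5\right) = 15$)
$E \left(- \frac{4}{-139}\right) = 15 \left(- \frac{4}{-139}\right) = 15 \left(\left(-4\right) \left(- \frac{1}{139}\right)\right) = 15 \cdot \frac{4}{139} = \frac{60}{139}$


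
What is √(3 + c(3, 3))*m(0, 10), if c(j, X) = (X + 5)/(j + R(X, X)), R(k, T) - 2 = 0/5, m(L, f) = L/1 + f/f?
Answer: √115/5 ≈ 2.1448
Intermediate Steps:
m(L, f) = 1 + L (m(L, f) = L*1 + 1 = L + 1 = 1 + L)
R(k, T) = 2 (R(k, T) = 2 + 0/5 = 2 + 0*(⅕) = 2 + 0 = 2)
c(j, X) = (5 + X)/(2 + j) (c(j, X) = (X + 5)/(j + 2) = (5 + X)/(2 + j))
√(3 + c(3, 3))*m(0, 10) = √(3 + (5 + 3)/(2 + 3))*(1 + 0) = √(3 + 8/5)*1 = √(23/5)*1 = (√115/5)*1 = √115/5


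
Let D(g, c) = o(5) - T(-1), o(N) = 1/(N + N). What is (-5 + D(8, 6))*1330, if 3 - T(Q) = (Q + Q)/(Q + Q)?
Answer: -9177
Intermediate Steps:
T(Q) = 2 (T(Q) = 3 - (Q + Q)/(Q + Q) = 3 - 2*Q/(2*Q) = 3 - 2*Q*1/(2*Q) = 3 - 1*1 = 3 - 1 = 2)
o(N) = 1/(2*N)
D(g, c) = -19/10 (D(g, c) = (1/2)/5 - 1*2 = (1/2)*(1/5) - 2 = 1/10 - 2 = -19/10)
(-5 + D(8, 6))*1330 = (-5 - 19/10)*1330 = -69/10*1330 = -9177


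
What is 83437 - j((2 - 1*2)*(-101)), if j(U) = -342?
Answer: 83779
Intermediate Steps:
83437 - j((2 - 1*2)*(-101)) = 83437 - 1*(-342) = 83437 + 342 = 83779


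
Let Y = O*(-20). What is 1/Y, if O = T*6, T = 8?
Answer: -1/960 ≈ -0.0010417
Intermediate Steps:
O = 48 (O = 8*6 = 48)
Y = -960 (Y = 48*(-20) = -960)
1/Y = 1/(-960) = -1/960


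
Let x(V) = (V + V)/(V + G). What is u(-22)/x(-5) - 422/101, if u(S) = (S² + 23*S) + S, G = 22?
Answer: 35664/505 ≈ 70.622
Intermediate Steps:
x(V) = 2*V/(22 + V) (x(V) = (V + V)/(V + 22) = (2*V)/(22 + V) = 2*V/(22 + V))
u(S) = S² + 24*S
u(-22)/x(-5) - 422/101 = (-22*(24 - 22))/((2*(-5)/(22 - 5))) - 422/101 = (-22*2)/((2*(-5)/17)) - 422*1/101 = -44/(2*(-5)*(1/17)) - 422/101 = -44/(-10/17) - 422/101 = -44*(-17/10) - 422/101 = 374/5 - 422/101 = 35664/505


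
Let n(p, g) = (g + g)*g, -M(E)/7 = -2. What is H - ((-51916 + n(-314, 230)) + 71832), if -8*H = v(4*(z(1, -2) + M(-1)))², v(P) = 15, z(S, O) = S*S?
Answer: -1005953/8 ≈ -1.2574e+5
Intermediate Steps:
z(S, O) = S²
M(E) = 14 (M(E) = -7*(-2) = 14)
n(p, g) = 2*g² (n(p, g) = (2*g)*g = 2*g²)
H = -225/8 (H = -⅛*15² = -⅛*225 = -225/8 ≈ -28.125)
H - ((-51916 + n(-314, 230)) + 71832) = -225/8 - ((-51916 + 2*230²) + 71832) = -225/8 - ((-51916 + 2*52900) + 71832) = -225/8 - ((-51916 + 105800) + 71832) = -225/8 - (53884 + 71832) = -225/8 - 1*125716 = -225/8 - 125716 = -1005953/8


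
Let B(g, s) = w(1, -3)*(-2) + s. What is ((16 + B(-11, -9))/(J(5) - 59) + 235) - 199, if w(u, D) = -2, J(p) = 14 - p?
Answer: 1789/50 ≈ 35.780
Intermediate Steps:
B(g, s) = 4 + s (B(g, s) = -2*(-2) + s = 4 + s)
((16 + B(-11, -9))/(J(5) - 59) + 235) - 199 = ((16 + (4 - 9))/((14 - 1*5) - 59) + 235) - 199 = ((16 - 5)/((14 - 5) - 59) + 235) - 199 = (11/(9 - 59) + 235) - 199 = (11/(-50) + 235) - 199 = (11*(-1/50) + 235) - 199 = (-11/50 + 235) - 199 = 11739/50 - 199 = 1789/50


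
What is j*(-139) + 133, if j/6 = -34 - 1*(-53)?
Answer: -15713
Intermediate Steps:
j = 114 (j = 6*(-34 - 1*(-53)) = 6*(-34 + 53) = 6*19 = 114)
j*(-139) + 133 = 114*(-139) + 133 = -15846 + 133 = -15713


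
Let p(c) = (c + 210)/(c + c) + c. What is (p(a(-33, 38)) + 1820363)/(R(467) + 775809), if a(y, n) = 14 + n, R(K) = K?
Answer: 94661711/40366352 ≈ 2.3451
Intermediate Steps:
p(c) = c + (210 + c)/(2*c) (p(c) = (210 + c)/((2*c)) + c = (210 + c)*(1/(2*c)) + c = (210 + c)/(2*c) + c = c + (210 + c)/(2*c))
(p(a(-33, 38)) + 1820363)/(R(467) + 775809) = ((1/2 + (14 + 38) + 105/(14 + 38)) + 1820363)/(467 + 775809) = ((1/2 + 52 + 105/52) + 1820363)/776276 = ((1/2 + 52 + 105*(1/52)) + 1820363)*(1/776276) = ((1/2 + 52 + 105/52) + 1820363)*(1/776276) = (2835/52 + 1820363)*(1/776276) = (94661711/52)*(1/776276) = 94661711/40366352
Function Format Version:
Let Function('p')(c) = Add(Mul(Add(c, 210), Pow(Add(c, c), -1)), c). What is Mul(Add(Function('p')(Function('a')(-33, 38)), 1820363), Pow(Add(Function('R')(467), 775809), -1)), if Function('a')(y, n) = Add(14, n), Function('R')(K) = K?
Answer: Rational(94661711, 40366352) ≈ 2.3451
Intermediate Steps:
Function('p')(c) = Add(c, Mul(Rational(1, 2), Pow(c, -1), Add(210, c))) (Function('p')(c) = Add(Mul(Add(210, c), Pow(Mul(2, c), -1)), c) = Add(Mul(Add(210, c), Mul(Rational(1, 2), Pow(c, -1))), c) = Add(Mul(Rational(1, 2), Pow(c, -1), Add(210, c)), c) = Add(c, Mul(Rational(1, 2), Pow(c, -1), Add(210, c))))
Mul(Add(Function('p')(Function('a')(-33, 38)), 1820363), Pow(Add(Function('R')(467), 775809), -1)) = Mul(Add(Add(Rational(1, 2), Add(14, 38), Mul(105, Pow(Add(14, 38), -1))), 1820363), Pow(Add(467, 775809), -1)) = Mul(Add(Add(Rational(1, 2), 52, Mul(105, Pow(52, -1))), 1820363), Pow(776276, -1)) = Mul(Add(Add(Rational(1, 2), 52, Mul(105, Rational(1, 52))), 1820363), Rational(1, 776276)) = Mul(Add(Add(Rational(1, 2), 52, Rational(105, 52)), 1820363), Rational(1, 776276)) = Mul(Add(Rational(2835, 52), 1820363), Rational(1, 776276)) = Mul(Rational(94661711, 52), Rational(1, 776276)) = Rational(94661711, 40366352)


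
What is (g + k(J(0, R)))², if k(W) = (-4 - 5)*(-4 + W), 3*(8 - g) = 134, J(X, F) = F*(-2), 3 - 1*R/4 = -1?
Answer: 743044/9 ≈ 82561.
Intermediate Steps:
R = 16 (R = 12 - 4*(-1) = 12 + 4 = 16)
J(X, F) = -2*F
g = -110/3 (g = 8 - ⅓*134 = 8 - 134/3 = -110/3 ≈ -36.667)
k(W) = 36 - 9*W (k(W) = -9*(-4 + W) = 36 - 9*W)
(g + k(J(0, R)))² = (-110/3 + (36 - (-18)*16))² = (-110/3 + (36 - 9*(-32)))² = (-110/3 + (36 + 288))² = (-110/3 + 324)² = (862/3)² = 743044/9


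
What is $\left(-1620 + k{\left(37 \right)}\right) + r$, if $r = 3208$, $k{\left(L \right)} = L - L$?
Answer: $1588$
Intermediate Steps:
$k{\left(L \right)} = 0$
$\left(-1620 + k{\left(37 \right)}\right) + r = \left(-1620 + 0\right) + 3208 = -1620 + 3208 = 1588$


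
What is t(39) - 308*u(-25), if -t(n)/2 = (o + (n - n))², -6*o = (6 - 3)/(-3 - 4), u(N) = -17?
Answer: 513127/98 ≈ 5236.0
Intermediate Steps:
o = 1/14 (o = -(6 - 3)/(6*(-3 - 4)) = -1/(2*(-7)) = -(-1)/(2*7) = -⅙*(-3/7) = 1/14 ≈ 0.071429)
t(n) = -1/98 (t(n) = -2*(1/14 + (n - n))² = -2*(1/14 + 0)² = -2*(1/14)² = -2*1/196 = -1/98)
t(39) - 308*u(-25) = -1/98 - 308*(-17) = -1/98 + 5236 = 513127/98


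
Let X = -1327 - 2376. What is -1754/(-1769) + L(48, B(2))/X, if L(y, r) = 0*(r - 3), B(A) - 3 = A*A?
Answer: 1754/1769 ≈ 0.99152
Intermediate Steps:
X = -3703
B(A) = 3 + A² (B(A) = 3 + A*A = 3 + A²)
L(y, r) = 0 (L(y, r) = 0*(-3 + r) = 0)
-1754/(-1769) + L(48, B(2))/X = -1754/(-1769) + 0/(-3703) = -1754*(-1/1769) + 0*(-1/3703) = 1754/1769 + 0 = 1754/1769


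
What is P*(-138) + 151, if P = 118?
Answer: -16133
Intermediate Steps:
P*(-138) + 151 = 118*(-138) + 151 = -16284 + 151 = -16133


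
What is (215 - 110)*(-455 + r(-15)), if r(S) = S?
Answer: -49350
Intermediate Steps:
(215 - 110)*(-455 + r(-15)) = (215 - 110)*(-455 - 15) = 105*(-470) = -49350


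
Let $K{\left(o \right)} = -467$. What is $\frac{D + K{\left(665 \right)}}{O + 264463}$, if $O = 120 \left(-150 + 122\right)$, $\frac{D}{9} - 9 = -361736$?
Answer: $- \frac{191530}{15359} \approx -12.47$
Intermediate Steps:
$D = -3255543$ ($D = 81 + 9 \left(-361736\right) = 81 - 3255624 = -3255543$)
$O = -3360$ ($O = 120 \left(-28\right) = -3360$)
$\frac{D + K{\left(665 \right)}}{O + 264463} = \frac{-3255543 - 467}{-3360 + 264463} = - \frac{3256010}{261103} = \left(-3256010\right) \frac{1}{261103} = - \frac{191530}{15359}$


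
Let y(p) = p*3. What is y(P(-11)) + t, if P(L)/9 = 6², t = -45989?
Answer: -45017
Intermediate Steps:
P(L) = 324 (P(L) = 9*6² = 9*36 = 324)
y(p) = 3*p
y(P(-11)) + t = 3*324 - 45989 = 972 - 45989 = -45017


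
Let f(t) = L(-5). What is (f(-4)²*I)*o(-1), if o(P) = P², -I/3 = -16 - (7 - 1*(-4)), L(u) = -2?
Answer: 324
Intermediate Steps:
f(t) = -2
I = 81 (I = -3*(-16 - (7 - 1*(-4))) = -3*(-16 - (7 + 4)) = -3*(-16 - 1*11) = -3*(-16 - 11) = -3*(-27) = 81)
(f(-4)²*I)*o(-1) = ((-2)²*81)*(-1)² = (4*81)*1 = 324*1 = 324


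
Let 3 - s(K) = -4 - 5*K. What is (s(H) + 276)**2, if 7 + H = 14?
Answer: 101124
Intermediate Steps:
H = 7 (H = -7 + 14 = 7)
s(K) = 7 + 5*K (s(K) = 3 - (-4 - 5*K) = 3 + (4 + 5*K) = 7 + 5*K)
(s(H) + 276)**2 = ((7 + 5*7) + 276)**2 = ((7 + 35) + 276)**2 = (42 + 276)**2 = 318**2 = 101124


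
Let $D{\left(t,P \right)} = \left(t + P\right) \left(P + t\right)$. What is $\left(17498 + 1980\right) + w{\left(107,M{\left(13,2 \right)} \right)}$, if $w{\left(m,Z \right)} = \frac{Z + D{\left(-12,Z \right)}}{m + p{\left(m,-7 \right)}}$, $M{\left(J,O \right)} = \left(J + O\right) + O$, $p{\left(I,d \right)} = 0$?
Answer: $\frac{2084188}{107} \approx 19478.0$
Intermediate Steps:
$M{\left(J,O \right)} = J + 2 O$
$D{\left(t,P \right)} = \left(P + t\right)^{2}$ ($D{\left(t,P \right)} = \left(P + t\right) \left(P + t\right) = \left(P + t\right)^{2}$)
$w{\left(m,Z \right)} = \frac{Z + \left(-12 + Z\right)^{2}}{m}$ ($w{\left(m,Z \right)} = \frac{Z + \left(Z - 12\right)^{2}}{m + 0} = \frac{Z + \left(-12 + Z\right)^{2}}{m}$)
$\left(17498 + 1980\right) + w{\left(107,M{\left(13,2 \right)} \right)} = \left(17498 + 1980\right) + \frac{\left(13 + 2 \cdot 2\right) + \left(-12 + \left(13 + 2 \cdot 2\right)\right)^{2}}{107} = 19478 + \frac{\left(13 + 4\right) + \left(-12 + \left(13 + 4\right)\right)^{2}}{107} = 19478 + \frac{17 + \left(-12 + 17\right)^{2}}{107} = 19478 + \frac{17 + 5^{2}}{107} = 19478 + \frac{17 + 25}{107} = 19478 + \frac{1}{107} \cdot 42 = 19478 + \frac{42}{107} = \frac{2084188}{107}$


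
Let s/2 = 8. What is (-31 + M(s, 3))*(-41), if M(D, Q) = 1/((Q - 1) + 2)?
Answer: 5043/4 ≈ 1260.8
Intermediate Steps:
s = 16 (s = 2*8 = 16)
M(D, Q) = 1/(1 + Q) (M(D, Q) = 1/((-1 + Q) + 2) = 1/(1 + Q))
(-31 + M(s, 3))*(-41) = (-31 + 1/(1 + 3))*(-41) = (-31 + 1/4)*(-41) = -123/4*(-41) = 5043/4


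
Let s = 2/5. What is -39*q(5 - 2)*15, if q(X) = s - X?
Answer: 1521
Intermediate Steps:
s = ⅖ (s = 2*(⅕) = ⅖ ≈ 0.40000)
q(X) = ⅖ - X
-39*q(5 - 2)*15 = -39*(⅖ - (5 - 2))*15 = -39*(⅖ - 1*3)*15 = -39*(⅖ - 3)*15 = -39*(-13/5)*15 = (507/5)*15 = 1521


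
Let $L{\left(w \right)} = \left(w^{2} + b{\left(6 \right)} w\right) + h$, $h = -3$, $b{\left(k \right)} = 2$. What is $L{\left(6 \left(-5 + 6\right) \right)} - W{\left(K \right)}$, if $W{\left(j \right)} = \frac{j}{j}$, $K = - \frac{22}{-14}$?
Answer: $44$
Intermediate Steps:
$K = \frac{11}{7}$ ($K = \left(-22\right) \left(- \frac{1}{14}\right) = \frac{11}{7} \approx 1.5714$)
$W{\left(j \right)} = 1$
$L{\left(w \right)} = -3 + w^{2} + 2 w$ ($L{\left(w \right)} = \left(w^{2} + 2 w\right) - 3 = -3 + w^{2} + 2 w$)
$L{\left(6 \left(-5 + 6\right) \right)} - W{\left(K \right)} = \left(-3 + \left(6 \left(-5 + 6\right)\right)^{2} + 2 \cdot 6 \left(-5 + 6\right)\right) - 1 = \left(-3 + \left(6 \cdot 1\right)^{2} + 2 \cdot 6 \cdot 1\right) - 1 = \left(-3 + 6^{2} + 2 \cdot 6\right) - 1 = \left(-3 + 36 + 12\right) - 1 = 45 - 1 = 44$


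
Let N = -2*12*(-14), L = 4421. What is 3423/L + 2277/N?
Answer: 3738915/495152 ≈ 7.5510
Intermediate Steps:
N = 336 (N = -24*(-14) = 336)
3423/L + 2277/N = 3423/4421 + 2277/336 = 3423*(1/4421) + 2277*(1/336) = 3423/4421 + 759/112 = 3738915/495152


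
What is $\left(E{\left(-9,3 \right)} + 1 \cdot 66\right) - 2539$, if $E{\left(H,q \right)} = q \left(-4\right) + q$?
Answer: $-2482$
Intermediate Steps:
$E{\left(H,q \right)} = - 3 q$ ($E{\left(H,q \right)} = - 4 q + q = - 3 q$)
$\left(E{\left(-9,3 \right)} + 1 \cdot 66\right) - 2539 = \left(\left(-3\right) 3 + 1 \cdot 66\right) - 2539 = \left(-9 + 66\right) - 2539 = 57 - 2539 = -2482$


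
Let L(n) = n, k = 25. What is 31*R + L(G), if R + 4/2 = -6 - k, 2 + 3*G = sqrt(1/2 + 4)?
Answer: -3071/3 + sqrt(2)/2 ≈ -1023.0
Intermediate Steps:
G = -2/3 + sqrt(2)/2 (G = -2/3 + sqrt(1/2 + 4)/3 = -2/3 + sqrt(9/2)/3 = -2/3 + (3*sqrt(2)/2)/3 = -2/3 + sqrt(2)/2 ≈ 0.040440)
R = -33 (R = -2 + (-6 - 1*25) = -2 + (-6 - 25) = -2 - 31 = -33)
31*R + L(G) = 31*(-33) + (-2/3 + sqrt(2)/2) = -1023 + (-2/3 + sqrt(2)/2) = -3071/3 + sqrt(2)/2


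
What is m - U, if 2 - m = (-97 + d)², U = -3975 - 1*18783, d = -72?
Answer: -5801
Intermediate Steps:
U = -22758 (U = -3975 - 18783 = -22758)
m = -28559 (m = 2 - (-97 - 72)² = 2 - 1*(-169)² = 2 - 1*28561 = 2 - 28561 = -28559)
m - U = -28559 - 1*(-22758) = -28559 + 22758 = -5801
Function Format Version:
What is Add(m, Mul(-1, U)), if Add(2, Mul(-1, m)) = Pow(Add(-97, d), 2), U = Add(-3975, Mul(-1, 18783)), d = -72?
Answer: -5801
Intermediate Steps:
U = -22758 (U = Add(-3975, -18783) = -22758)
m = -28559 (m = Add(2, Mul(-1, Pow(Add(-97, -72), 2))) = Add(2, Mul(-1, Pow(-169, 2))) = Add(2, Mul(-1, 28561)) = Add(2, -28561) = -28559)
Add(m, Mul(-1, U)) = Add(-28559, Mul(-1, -22758)) = Add(-28559, 22758) = -5801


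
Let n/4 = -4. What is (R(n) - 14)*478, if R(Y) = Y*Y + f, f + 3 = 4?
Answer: 116154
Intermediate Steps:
f = 1 (f = -3 + 4 = 1)
n = -16 (n = 4*(-4) = -16)
R(Y) = 1 + Y² (R(Y) = Y*Y + 1 = Y² + 1 = 1 + Y²)
(R(n) - 14)*478 = ((1 + (-16)²) - 14)*478 = ((1 + 256) - 14)*478 = (257 - 14)*478 = 243*478 = 116154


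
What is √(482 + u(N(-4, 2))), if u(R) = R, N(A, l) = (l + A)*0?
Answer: √482 ≈ 21.954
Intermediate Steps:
N(A, l) = 0 (N(A, l) = (A + l)*0 = 0)
√(482 + u(N(-4, 2))) = √(482 + 0) = √482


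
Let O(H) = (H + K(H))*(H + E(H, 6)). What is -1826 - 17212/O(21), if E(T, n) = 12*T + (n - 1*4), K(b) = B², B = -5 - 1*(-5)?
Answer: -10562362/5775 ≈ -1829.0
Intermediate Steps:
B = 0 (B = -5 + 5 = 0)
K(b) = 0 (K(b) = 0² = 0)
E(T, n) = -4 + n + 12*T (E(T, n) = 12*T + (n - 4) = 12*T + (-4 + n) = -4 + n + 12*T)
O(H) = H*(2 + 13*H) (O(H) = (H + 0)*(H + (-4 + 6 + 12*H)) = H*(H + (2 + 12*H)) = H*(2 + 13*H))
-1826 - 17212/O(21) = -1826 - 17212*1/(21*(2 + 13*21)) = -1826 - 17212*1/(21*(2 + 273)) = -1826 - 17212/(21*275) = -1826 - 17212/5775 = -10562362/5775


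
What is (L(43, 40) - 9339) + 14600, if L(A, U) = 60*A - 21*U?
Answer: 7001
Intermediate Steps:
L(A, U) = -21*U + 60*A
(L(43, 40) - 9339) + 14600 = ((-21*40 + 60*43) - 9339) + 14600 = ((-840 + 2580) - 9339) + 14600 = (1740 - 9339) + 14600 = -7599 + 14600 = 7001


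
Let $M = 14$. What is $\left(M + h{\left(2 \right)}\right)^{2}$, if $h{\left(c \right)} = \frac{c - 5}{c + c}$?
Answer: $\frac{2809}{16} \approx 175.56$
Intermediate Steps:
$h{\left(c \right)} = \frac{-5 + c}{2 c}$
$\left(M + h{\left(2 \right)}\right)^{2} = \left(14 + \frac{-5 + 2}{2 \cdot 2}\right)^{2} = \left(14 + \frac{1}{2} \cdot \frac{1}{2} \left(-3\right)\right)^{2} = \left(14 - \frac{3}{4}\right)^{2} = \left(\frac{53}{4}\right)^{2} = \frac{2809}{16}$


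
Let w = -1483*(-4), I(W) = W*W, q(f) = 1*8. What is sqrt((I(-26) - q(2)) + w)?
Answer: 10*sqrt(66) ≈ 81.240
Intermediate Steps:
q(f) = 8
I(W) = W**2
w = 5932
sqrt((I(-26) - q(2)) + w) = sqrt(((-26)**2 - 1*8) + 5932) = sqrt((676 - 8) + 5932) = sqrt(668 + 5932) = sqrt(6600) = 10*sqrt(66)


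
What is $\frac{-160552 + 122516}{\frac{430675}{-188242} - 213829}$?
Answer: $\frac{7159972712}{40252029293} \approx 0.17788$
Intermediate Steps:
$\frac{-160552 + 122516}{\frac{430675}{-188242} - 213829} = - \frac{38036}{430675 \left(- \frac{1}{188242}\right) - 213829} = - \frac{38036}{- \frac{430675}{188242} - 213829} = - \frac{38036}{- \frac{40252029293}{188242}} = \left(-38036\right) \left(- \frac{188242}{40252029293}\right) = \frac{7159972712}{40252029293}$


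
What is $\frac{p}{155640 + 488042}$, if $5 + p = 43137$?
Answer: $\frac{21566}{321841} \approx 0.067008$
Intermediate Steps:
$p = 43132$ ($p = -5 + 43137 = 43132$)
$\frac{p}{155640 + 488042} = \frac{43132}{155640 + 488042} = \frac{43132}{643682} = 43132 \cdot \frac{1}{643682} = \frac{21566}{321841}$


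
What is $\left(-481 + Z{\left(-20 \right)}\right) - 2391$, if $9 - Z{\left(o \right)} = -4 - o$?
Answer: $-2879$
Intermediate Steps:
$Z{\left(o \right)} = 13 + o$ ($Z{\left(o \right)} = 9 - \left(-4 - o\right) = 9 + \left(4 + o\right) = 13 + o$)
$\left(-481 + Z{\left(-20 \right)}\right) - 2391 = \left(-481 + \left(13 - 20\right)\right) - 2391 = \left(-481 - 7\right) - 2391 = -488 - 2391 = -2879$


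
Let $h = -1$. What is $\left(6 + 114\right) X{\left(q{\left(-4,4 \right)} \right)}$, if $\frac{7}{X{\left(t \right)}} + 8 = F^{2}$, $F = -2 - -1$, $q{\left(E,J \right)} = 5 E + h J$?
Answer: $-120$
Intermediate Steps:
$q{\left(E,J \right)} = - J + 5 E$ ($q{\left(E,J \right)} = 5 E - J = - J + 5 E$)
$F = -1$ ($F = -2 + 1 = -1$)
$X{\left(t \right)} = -1$ ($X{\left(t \right)} = \frac{7}{-8 + \left(-1\right)^{2}} = \frac{7}{-8 + 1} = \frac{7}{-7} = 7 \left(- \frac{1}{7}\right) = -1$)
$\left(6 + 114\right) X{\left(q{\left(-4,4 \right)} \right)} = \left(6 + 114\right) \left(-1\right) = 120 \left(-1\right) = -120$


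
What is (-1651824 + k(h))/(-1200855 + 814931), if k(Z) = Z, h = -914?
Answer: 826369/192962 ≈ 4.2825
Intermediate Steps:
(-1651824 + k(h))/(-1200855 + 814931) = (-1651824 - 914)/(-1200855 + 814931) = -1652738/(-385924) = -1652738*(-1/385924) = 826369/192962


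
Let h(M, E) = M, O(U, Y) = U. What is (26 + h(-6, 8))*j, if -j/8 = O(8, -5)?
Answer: -1280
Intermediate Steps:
j = -64 (j = -8*8 = -64)
(26 + h(-6, 8))*j = (26 - 6)*(-64) = 20*(-64) = -1280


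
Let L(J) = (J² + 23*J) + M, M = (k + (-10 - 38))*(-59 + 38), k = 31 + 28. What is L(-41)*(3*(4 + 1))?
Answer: 7605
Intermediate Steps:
k = 59
M = -231 (M = (59 + (-10 - 38))*(-59 + 38) = (59 - 48)*(-21) = 11*(-21) = -231)
L(J) = -231 + J² + 23*J (L(J) = (J² + 23*J) - 231 = -231 + J² + 23*J)
L(-41)*(3*(4 + 1)) = (-231 + (-41)² + 23*(-41))*(3*(4 + 1)) = (-231 + 1681 - 943)*(3*5) = 507*15 = 7605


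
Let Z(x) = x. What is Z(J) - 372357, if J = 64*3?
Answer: -372165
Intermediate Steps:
J = 192
Z(J) - 372357 = 192 - 372357 = -372165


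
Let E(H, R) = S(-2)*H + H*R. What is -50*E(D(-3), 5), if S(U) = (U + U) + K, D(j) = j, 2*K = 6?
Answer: 600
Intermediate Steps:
K = 3 (K = (½)*6 = 3)
S(U) = 3 + 2*U (S(U) = (U + U) + 3 = 2*U + 3 = 3 + 2*U)
E(H, R) = -H + H*R (E(H, R) = (3 + 2*(-2))*H + H*R = (3 - 4)*H + H*R = -H + H*R)
-50*E(D(-3), 5) = -(-150)*(-1 + 5) = -(-150)*4 = -50*(-12) = 600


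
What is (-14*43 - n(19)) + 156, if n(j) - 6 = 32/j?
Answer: -8620/19 ≈ -453.68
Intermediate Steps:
n(j) = 6 + 32/j
(-14*43 - n(19)) + 156 = (-14*43 - (6 + 32/19)) + 156 = (-602 - (6 + 32*(1/19))) + 156 = (-602 - (6 + 32/19)) + 156 = (-602 - 1*146/19) + 156 = (-602 - 146/19) + 156 = -11584/19 + 156 = -8620/19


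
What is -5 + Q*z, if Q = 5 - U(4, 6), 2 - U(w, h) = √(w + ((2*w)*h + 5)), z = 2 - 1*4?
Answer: -11 - 2*√57 ≈ -26.100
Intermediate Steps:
z = -2 (z = 2 - 4 = -2)
U(w, h) = 2 - √(5 + w + 2*h*w) (U(w, h) = 2 - √(w + ((2*w)*h + 5)) = 2 - √(w + (2*h*w + 5)) = 2 - √(w + (5 + 2*h*w)) = 2 - √(5 + w + 2*h*w))
Q = 3 + √57 (Q = 5 - (2 - √(5 + 4 + 2*6*4)) = 5 - (2 - √(5 + 4 + 48)) = 5 - (2 - √57) = 5 + (-2 + √57) = 3 + √57 ≈ 10.550)
-5 + Q*z = -5 + (3 + √57)*(-2) = -5 + (-6 - 2*√57) = -11 - 2*√57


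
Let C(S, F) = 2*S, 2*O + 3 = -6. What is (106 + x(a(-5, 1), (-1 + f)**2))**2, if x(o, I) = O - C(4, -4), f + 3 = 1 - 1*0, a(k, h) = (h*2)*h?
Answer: 34969/4 ≈ 8742.3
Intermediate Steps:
O = -9/2 (O = -3/2 + (1/2)*(-6) = -3/2 - 3 = -9/2 ≈ -4.5000)
a(k, h) = 2*h**2 (a(k, h) = (2*h)*h = 2*h**2)
f = -2 (f = -3 + (1 - 1*0) = -3 + (1 + 0) = -3 + 1 = -2)
x(o, I) = -25/2 (x(o, I) = -9/2 - 2*4 = -9/2 - 1*8 = -9/2 - 8 = -25/2)
(106 + x(a(-5, 1), (-1 + f)**2))**2 = (106 - 25/2)**2 = (187/2)**2 = 34969/4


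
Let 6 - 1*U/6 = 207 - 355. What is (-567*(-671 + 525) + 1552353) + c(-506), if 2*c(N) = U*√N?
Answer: 1635135 + 462*I*√506 ≈ 1.6351e+6 + 10392.0*I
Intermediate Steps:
U = 924 (U = 36 - 6*(207 - 355) = 36 - 6*(-148) = 36 + 888 = 924)
c(N) = 462*√N (c(N) = (924*√N)/2 = 462*√N)
(-567*(-671 + 525) + 1552353) + c(-506) = (-567*(-671 + 525) + 1552353) + 462*√(-506) = (-567*(-146) + 1552353) + 462*(I*√506) = (82782 + 1552353) + 462*I*√506 = 1635135 + 462*I*√506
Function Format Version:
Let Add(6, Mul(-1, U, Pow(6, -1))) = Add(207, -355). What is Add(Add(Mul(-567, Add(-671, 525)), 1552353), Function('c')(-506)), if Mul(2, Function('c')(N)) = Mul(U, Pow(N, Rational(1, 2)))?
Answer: Add(1635135, Mul(462, I, Pow(506, Rational(1, 2)))) ≈ Add(1.6351e+6, Mul(10392., I))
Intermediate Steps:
U = 924 (U = Add(36, Mul(-6, Add(207, -355))) = Add(36, Mul(-6, -148)) = Add(36, 888) = 924)
Function('c')(N) = Mul(462, Pow(N, Rational(1, 2))) (Function('c')(N) = Mul(Rational(1, 2), Mul(924, Pow(N, Rational(1, 2)))) = Mul(462, Pow(N, Rational(1, 2))))
Add(Add(Mul(-567, Add(-671, 525)), 1552353), Function('c')(-506)) = Add(Add(Mul(-567, Add(-671, 525)), 1552353), Mul(462, Pow(-506, Rational(1, 2)))) = Add(Add(Mul(-567, -146), 1552353), Mul(462, Mul(I, Pow(506, Rational(1, 2))))) = Add(Add(82782, 1552353), Mul(462, I, Pow(506, Rational(1, 2)))) = Add(1635135, Mul(462, I, Pow(506, Rational(1, 2))))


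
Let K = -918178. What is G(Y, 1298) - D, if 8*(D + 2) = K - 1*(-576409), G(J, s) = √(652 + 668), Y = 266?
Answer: 341785/8 + 2*√330 ≈ 42759.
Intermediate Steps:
G(J, s) = 2*√330 (G(J, s) = √1320 = 2*√330)
D = -341785/8 (D = -2 + (-918178 - 1*(-576409))/8 = -2 + (-918178 + 576409)/8 = -2 + (⅛)*(-341769) = -2 - 341769/8 = -341785/8 ≈ -42723.)
G(Y, 1298) - D = 2*√330 - 1*(-341785/8) = 2*√330 + 341785/8 = 341785/8 + 2*√330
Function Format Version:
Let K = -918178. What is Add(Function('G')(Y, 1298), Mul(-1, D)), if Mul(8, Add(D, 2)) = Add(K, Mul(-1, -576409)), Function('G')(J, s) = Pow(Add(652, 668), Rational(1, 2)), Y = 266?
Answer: Add(Rational(341785, 8), Mul(2, Pow(330, Rational(1, 2)))) ≈ 42759.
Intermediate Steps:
Function('G')(J, s) = Mul(2, Pow(330, Rational(1, 2))) (Function('G')(J, s) = Pow(1320, Rational(1, 2)) = Mul(2, Pow(330, Rational(1, 2))))
D = Rational(-341785, 8) (D = Add(-2, Mul(Rational(1, 8), Add(-918178, Mul(-1, -576409)))) = Add(-2, Mul(Rational(1, 8), Add(-918178, 576409))) = Add(-2, Mul(Rational(1, 8), -341769)) = Add(-2, Rational(-341769, 8)) = Rational(-341785, 8) ≈ -42723.)
Add(Function('G')(Y, 1298), Mul(-1, D)) = Add(Mul(2, Pow(330, Rational(1, 2))), Mul(-1, Rational(-341785, 8))) = Add(Mul(2, Pow(330, Rational(1, 2))), Rational(341785, 8)) = Add(Rational(341785, 8), Mul(2, Pow(330, Rational(1, 2))))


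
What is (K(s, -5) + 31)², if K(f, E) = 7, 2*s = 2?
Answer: 1444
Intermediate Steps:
s = 1 (s = (½)*2 = 1)
(K(s, -5) + 31)² = (7 + 31)² = 38² = 1444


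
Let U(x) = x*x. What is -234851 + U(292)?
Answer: -149587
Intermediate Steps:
U(x) = x²
-234851 + U(292) = -234851 + 292² = -234851 + 85264 = -149587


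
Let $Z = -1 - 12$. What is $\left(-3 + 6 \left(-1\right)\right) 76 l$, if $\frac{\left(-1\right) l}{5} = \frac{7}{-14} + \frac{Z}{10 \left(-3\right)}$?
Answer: $-228$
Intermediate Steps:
$Z = -13$ ($Z = -1 - 12 = -13$)
$l = \frac{1}{3}$ ($l = - 5 \left(\frac{7}{-14} - \frac{13}{10 \left(-3\right)}\right) = - 5 \left(7 \left(- \frac{1}{14}\right) - \frac{13}{-30}\right) = - 5 \left(- \frac{1}{2} - - \frac{13}{30}\right) = - 5 \left(- \frac{1}{2} + \frac{13}{30}\right) = \left(-5\right) \left(- \frac{1}{15}\right) = \frac{1}{3} \approx 0.33333$)
$\left(-3 + 6 \left(-1\right)\right) 76 l = \left(-3 + 6 \left(-1\right)\right) 76 \cdot \frac{1}{3} = \left(-3 - 6\right) 76 \cdot \frac{1}{3} = \left(-9\right) 76 \cdot \frac{1}{3} = \left(-684\right) \frac{1}{3} = -228$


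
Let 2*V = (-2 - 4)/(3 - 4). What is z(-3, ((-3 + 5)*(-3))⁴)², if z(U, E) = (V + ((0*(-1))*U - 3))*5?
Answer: 0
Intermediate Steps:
V = 3 (V = ((-2 - 4)/(3 - 4))/2 = (-6/(-1))/2 = (-6*(-1))/2 = (½)*6 = 3)
z(U, E) = 0 (z(U, E) = (3 + ((0*(-1))*U - 3))*5 = (3 + (0*U - 3))*5 = (3 + (0 - 3))*5 = (3 - 3)*5 = 0*5 = 0)
z(-3, ((-3 + 5)*(-3))⁴)² = 0² = 0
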